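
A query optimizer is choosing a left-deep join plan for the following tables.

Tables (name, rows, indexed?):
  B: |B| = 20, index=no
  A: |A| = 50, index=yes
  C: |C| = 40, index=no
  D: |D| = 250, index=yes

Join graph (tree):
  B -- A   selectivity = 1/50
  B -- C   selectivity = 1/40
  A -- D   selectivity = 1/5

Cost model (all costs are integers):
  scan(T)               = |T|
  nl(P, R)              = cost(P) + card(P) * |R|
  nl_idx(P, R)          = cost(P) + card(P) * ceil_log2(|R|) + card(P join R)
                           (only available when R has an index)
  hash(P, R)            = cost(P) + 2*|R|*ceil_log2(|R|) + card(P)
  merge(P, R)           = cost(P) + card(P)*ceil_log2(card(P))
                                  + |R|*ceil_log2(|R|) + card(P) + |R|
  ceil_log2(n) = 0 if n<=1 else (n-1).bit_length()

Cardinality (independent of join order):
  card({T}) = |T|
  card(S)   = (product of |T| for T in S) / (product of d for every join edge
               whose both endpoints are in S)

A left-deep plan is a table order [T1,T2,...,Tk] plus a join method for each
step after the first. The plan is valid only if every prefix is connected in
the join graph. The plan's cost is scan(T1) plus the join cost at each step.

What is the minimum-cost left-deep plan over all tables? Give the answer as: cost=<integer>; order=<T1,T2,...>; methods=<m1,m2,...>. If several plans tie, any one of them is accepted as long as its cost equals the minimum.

cost=1580; order=C,B,A,D; methods=hash,nl_idx,nl_idx

Selinger DP (subsets sized 1..n):
  {B}: scan cost=20, card=20
  {A}: scan cost=50, card=50
  {C}: scan cost=40, card=40
  {D}: scan cost=250, card=250
  {AB}: card=20; try (A,nl_idx)→160, (B,hash)→300, (A,merge)→490, (B,merge)→520, (A,hash)→640, (A,nl)→1020 …(+1); best=160 via (A,nl_idx)
  {BC}: card=20; try (B,hash)→280, (C,merge)→420, (B,merge)→440, (C,hash)→520, (C,nl)→820, (B,nl)→840; best=280 via (B,hash)
  {AD}: card=2500; try (A,hash)→1100, (D,merge)→2650, (A,merge)→2850, (D,nl_idx)→2950, (D,hash)→4100, (A,nl_idx)→4250 …(+2); best=1100 via (A,hash)
  {ABC}: card=20; try (A,nl_idx)→420, (C,merge)→560, (C,hash)→660, (A,merge)→750, (A,hash)→900, (C,nl)→960 …(+1); best=420 via (A,nl_idx)
  {ABD}: card=1000; try (D,nl_idx)→1320, (D,merge)→2530, (B,hash)→3800, (D,hash)→4180, (D,nl)→5160, (B,merge)→33720 …(+1); best=1320 via (D,nl_idx)
  {ABCD}: card=1000; try (D,nl_idx)→1580, (D,merge)→2790, (C,hash)→2800, (D,hash)→4440, (D,nl)→5420, (C,merge)→12600 …(+1); best=1580 via (D,nl_idx)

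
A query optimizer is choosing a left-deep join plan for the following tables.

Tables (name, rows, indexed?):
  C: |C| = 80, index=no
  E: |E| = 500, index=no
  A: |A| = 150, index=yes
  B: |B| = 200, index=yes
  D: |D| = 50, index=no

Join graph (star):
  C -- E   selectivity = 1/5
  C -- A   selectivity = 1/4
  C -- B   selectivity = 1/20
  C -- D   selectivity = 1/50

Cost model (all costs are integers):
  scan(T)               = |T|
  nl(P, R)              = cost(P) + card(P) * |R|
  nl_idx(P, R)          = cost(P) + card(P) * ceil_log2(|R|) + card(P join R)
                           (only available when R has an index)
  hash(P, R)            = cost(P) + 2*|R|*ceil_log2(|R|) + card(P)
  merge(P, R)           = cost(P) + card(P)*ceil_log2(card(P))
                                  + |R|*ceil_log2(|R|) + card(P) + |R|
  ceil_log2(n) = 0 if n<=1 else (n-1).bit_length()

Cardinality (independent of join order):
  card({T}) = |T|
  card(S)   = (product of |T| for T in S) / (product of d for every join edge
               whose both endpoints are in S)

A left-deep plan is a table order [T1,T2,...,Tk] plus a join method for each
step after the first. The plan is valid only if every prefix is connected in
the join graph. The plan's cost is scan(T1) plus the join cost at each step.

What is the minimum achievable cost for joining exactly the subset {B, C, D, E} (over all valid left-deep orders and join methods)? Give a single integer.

Selinger DP over subsets of {B,C,D,E}:
  {C}: scan cost=80, card=80
  {E}: scan cost=500, card=500
  {B}: scan cost=200, card=200
  {D}: scan cost=50, card=50
  {CE}: card=8000; try (C,hash)→2120, (E,merge)→5720, (C,merge)→6140, (E,hash)→9160, (E,nl)→40080, (C,nl)→40500; best=2120 via (C,hash)
  {BC}: card=800; try (C,hash)→1520, (B,nl_idx)→1520, (B,merge)→2520, (C,merge)→2640, (B,hash)→3360, (B,nl)→16080 …(+1); best=1520 via (C,hash)
  {CD}: card=80; try (D,hash)→760, (C,merge)→1040, (D,merge)→1070, (C,hash)→1220, (C,nl)→4050, (D,nl)→4080; best=760 via (D,hash)
  {BCE}: card=80000; try (E,hash)→11320, (B,hash)→13320, (E,merge)→15320, (B,merge)→115920, (B,nl_idx)→146120, (E,nl)→401520 …(+1); best=11320 via (E,hash)
  {CDE}: card=8000; try (E,merge)→6400, (E,hash)→9840, (D,hash)→10720, (E,nl)→40760, (D,merge)→114470, (D,nl)→402120; best=6400 via (E,merge)
  {BCD}: card=800; try (B,nl_idx)→2200, (D,hash)→2920, (B,merge)→3200, (B,hash)→4040, (D,merge)→10670, (B,nl)→16760 …(+1); best=2200 via (B,nl_idx)
  {BCDE}: card=80000; try (E,hash)→12000, (E,merge)→16000, (B,hash)→17600, (D,hash)→91920, (B,merge)→120200, (B,nl_idx)→150400 …(+4); best=12000 via (E,hash)

12000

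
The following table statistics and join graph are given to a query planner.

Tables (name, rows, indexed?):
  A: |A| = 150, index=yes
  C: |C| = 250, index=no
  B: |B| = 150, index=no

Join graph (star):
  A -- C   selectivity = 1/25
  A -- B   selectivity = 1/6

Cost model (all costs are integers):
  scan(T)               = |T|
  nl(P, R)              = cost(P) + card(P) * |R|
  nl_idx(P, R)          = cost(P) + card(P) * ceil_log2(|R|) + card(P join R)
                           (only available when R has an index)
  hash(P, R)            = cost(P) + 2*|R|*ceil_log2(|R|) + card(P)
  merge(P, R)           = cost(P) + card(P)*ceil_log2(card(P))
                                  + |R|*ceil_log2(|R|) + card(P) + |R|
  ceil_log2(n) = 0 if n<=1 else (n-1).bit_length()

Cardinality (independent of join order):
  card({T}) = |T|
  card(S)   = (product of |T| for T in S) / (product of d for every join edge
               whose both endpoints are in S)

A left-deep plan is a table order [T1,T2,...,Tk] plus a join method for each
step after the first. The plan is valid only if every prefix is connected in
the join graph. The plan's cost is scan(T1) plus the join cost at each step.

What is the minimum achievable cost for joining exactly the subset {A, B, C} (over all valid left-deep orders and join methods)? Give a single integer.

6800

Selinger DP over subsets of {A,B,C}:
  {A}: scan cost=150, card=150
  {C}: scan cost=250, card=250
  {B}: scan cost=150, card=150
  {AC}: card=1500; try (A,hash)→2900, (C,merge)→3750, (A,nl_idx)→3750, (A,merge)→3850, (C,hash)→4300, (C,nl)→37650 …(+1); best=2900 via (A,hash)
  {AB}: card=3750; try (B,hash)→2700, (A,hash)→2700, (B,merge)→2850, (A,merge)→2850, (A,nl_idx)→5100, (B,nl)→22650 …(+1); best=2700 via (B,hash)
  {ABC}: card=37500; try (B,hash)→6800, (C,hash)→10450, (B,merge)→22250, (C,merge)→53700, (B,nl)→227900, (C,nl)→940200; best=6800 via (B,hash)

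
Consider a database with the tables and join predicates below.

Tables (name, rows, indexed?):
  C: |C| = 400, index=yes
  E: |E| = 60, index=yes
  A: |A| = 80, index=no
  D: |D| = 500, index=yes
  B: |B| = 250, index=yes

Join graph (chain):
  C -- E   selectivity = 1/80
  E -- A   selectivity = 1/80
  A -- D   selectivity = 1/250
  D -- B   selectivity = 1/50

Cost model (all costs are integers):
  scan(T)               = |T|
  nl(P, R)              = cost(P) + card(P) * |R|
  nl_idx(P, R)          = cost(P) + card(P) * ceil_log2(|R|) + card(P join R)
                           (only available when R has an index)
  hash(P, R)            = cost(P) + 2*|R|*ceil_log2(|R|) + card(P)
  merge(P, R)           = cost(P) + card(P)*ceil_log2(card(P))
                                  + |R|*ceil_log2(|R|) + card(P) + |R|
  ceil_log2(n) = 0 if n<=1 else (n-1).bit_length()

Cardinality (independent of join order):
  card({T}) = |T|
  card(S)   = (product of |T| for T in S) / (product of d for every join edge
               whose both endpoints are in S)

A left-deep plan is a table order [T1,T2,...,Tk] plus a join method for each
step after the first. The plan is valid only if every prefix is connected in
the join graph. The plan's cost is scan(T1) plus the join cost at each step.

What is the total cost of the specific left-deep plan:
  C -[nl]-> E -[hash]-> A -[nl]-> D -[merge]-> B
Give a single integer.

step 1: scan C: cost=400, card=400
step 2: join E via nl
    card(P join E) = 400*60/(80) = 300
    cost = 400 + 400*60 = 24400
step 3: join A via hash
    card(P join A) = 300*80/(80) = 300
    cost = 24400 + 2*80*7 + 300 = 25820
step 4: join D via nl
    card(P join D) = 300*500/(250) = 600
    cost = 25820 + 300*500 = 175820
step 5: join B via merge
    card(P join B) = 600*250/(50) = 3000
    cost = 175820 + 600*10 + 250*8 + 600 + 250 = 184670

184670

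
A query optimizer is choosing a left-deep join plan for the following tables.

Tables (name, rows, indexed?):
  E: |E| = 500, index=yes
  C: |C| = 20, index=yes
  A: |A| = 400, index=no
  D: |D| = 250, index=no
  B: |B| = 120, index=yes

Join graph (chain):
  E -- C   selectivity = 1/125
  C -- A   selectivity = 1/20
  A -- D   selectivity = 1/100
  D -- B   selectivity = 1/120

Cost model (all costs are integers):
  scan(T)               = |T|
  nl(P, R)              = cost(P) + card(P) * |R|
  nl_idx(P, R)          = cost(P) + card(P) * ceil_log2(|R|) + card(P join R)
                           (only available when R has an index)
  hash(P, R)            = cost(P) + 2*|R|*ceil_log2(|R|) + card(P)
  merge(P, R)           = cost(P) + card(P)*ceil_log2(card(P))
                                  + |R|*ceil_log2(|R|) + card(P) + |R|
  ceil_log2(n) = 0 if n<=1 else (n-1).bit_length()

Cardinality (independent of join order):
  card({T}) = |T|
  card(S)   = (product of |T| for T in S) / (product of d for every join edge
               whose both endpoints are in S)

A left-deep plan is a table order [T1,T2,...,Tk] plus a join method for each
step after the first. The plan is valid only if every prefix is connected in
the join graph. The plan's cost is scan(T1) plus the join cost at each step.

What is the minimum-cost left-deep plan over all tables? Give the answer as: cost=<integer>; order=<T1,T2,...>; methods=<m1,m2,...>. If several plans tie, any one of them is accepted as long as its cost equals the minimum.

cost=16200; order=C,E,A,D,B; methods=nl_idx,merge,hash,hash

Selinger DP (subsets sized 1..n):
  {E}: scan cost=500, card=500
  {C}: scan cost=20, card=20
  {A}: scan cost=400, card=400
  {D}: scan cost=250, card=250
  {B}: scan cost=120, card=120
  {CE}: card=80; try (E,nl_idx)→280, (C,hash)→1200, (C,nl_idx)→3080, (E,merge)→5140, (C,merge)→5620, (E,hash)→9040 …(+2); best=280 via (E,nl_idx)
  {AC}: card=400; try (C,hash)→1000, (C,nl_idx)→2800, (A,merge)→4140, (C,merge)→4520, (A,hash)→7240, (A,nl)→8020 …(+1); best=1000 via (C,hash)
  {AD}: card=1000; try (D,hash)→4800, (A,merge)→6500, (D,merge)→6650, (A,hash)→7700, (A,nl)→100250, (D,nl)→100400; best=4800 via (D,hash)
  {BD}: card=250; try (B,hash)→2180, (B,nl_idx)→2250, (D,merge)→3330, (B,merge)→3460, (D,hash)→4240, (D,nl)→30120 …(+1); best=2180 via (B,hash)
  {ACE}: card=1600; try (A,merge)→4920, (E,nl_idx)→6200, (A,hash)→7560, (E,merge)→10000, (E,hash)→10400, (A,nl)→32280 …(+1); best=4920 via (A,merge)
  {ACD}: card=1000; try (D,hash)→5400, (C,hash)→6000, (D,merge)→7250, (C,nl_idx)→10800, (C,merge)→15920, (C,nl)→24800 …(+1); best=5400 via (D,hash)
  {ABD}: card=1000; try (B,hash)→7480, (A,merge)→8430, (A,hash)→9630, (B,nl_idx)→12800, (B,merge)→16760, (A,nl)→102180 …(+1); best=7480 via (B,hash)
  {ACDE}: card=4000; try (D,hash)→10520, (E,hash)→15400, (E,nl_idx)→18400, (E,merge)→21400, (D,merge)→26370, (D,nl)→404920 …(+1); best=10520 via (D,hash)
  {ABCD}: card=1000; try (B,hash)→8080, (C,hash)→8680, (B,nl_idx)→13400, (C,nl_idx)→13480, (B,merge)→17360, (C,merge)→18600 …(+2); best=8080 via (B,hash)
  {ABCDE}: card=4000; try (B,hash)→16200, (E,hash)→18080, (E,nl_idx)→21080, (E,merge)→24080, (B,nl_idx)→42520, (B,merge)→63480 …(+2); best=16200 via (B,hash)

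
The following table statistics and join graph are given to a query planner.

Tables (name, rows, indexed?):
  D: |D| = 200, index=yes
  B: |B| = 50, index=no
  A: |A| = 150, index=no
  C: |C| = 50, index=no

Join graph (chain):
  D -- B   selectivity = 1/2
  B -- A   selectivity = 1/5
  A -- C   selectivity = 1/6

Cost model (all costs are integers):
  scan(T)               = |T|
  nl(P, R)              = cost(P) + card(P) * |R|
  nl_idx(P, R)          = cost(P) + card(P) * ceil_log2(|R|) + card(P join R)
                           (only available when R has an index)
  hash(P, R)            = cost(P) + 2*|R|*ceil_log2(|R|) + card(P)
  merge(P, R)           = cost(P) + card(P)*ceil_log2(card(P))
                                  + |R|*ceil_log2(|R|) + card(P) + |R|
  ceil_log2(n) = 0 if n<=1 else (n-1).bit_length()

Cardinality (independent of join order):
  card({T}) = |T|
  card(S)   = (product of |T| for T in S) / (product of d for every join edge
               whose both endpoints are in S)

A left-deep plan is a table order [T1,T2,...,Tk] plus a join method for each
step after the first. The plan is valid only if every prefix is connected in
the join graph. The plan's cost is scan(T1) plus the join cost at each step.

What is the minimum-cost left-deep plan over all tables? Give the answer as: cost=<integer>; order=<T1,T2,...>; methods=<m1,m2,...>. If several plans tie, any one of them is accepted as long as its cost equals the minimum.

cost=18450; order=A,C,B,D; methods=hash,hash,hash

Selinger DP (subsets sized 1..n):
  {D}: scan cost=200, card=200
  {B}: scan cost=50, card=50
  {A}: scan cost=150, card=150
  {C}: scan cost=50, card=50
  {BD}: card=5000; try (B,hash)→1000, (D,merge)→2200, (B,merge)→2350, (D,hash)→3300, (D,nl_idx)→5450, (D,nl)→10050 …(+1); best=1000 via (B,hash)
  {AB}: card=1500; try (B,hash)→900, (A,merge)→1750, (B,merge)→1850, (A,hash)→2500, (A,nl)→7550, (B,nl)→7650; best=900 via (B,hash)
  {AC}: card=1250; try (C,hash)→900, (A,merge)→1750, (C,merge)→1850, (A,hash)→2500, (A,nl)→7550, (C,nl)→7650; best=900 via (C,hash)
  {ABD}: card=150000; try (D,hash)→5600, (A,hash)→8400, (D,merge)→20700, (A,merge)→72350, (D,nl_idx)→162900, (D,nl)→300900 …(+1); best=5600 via (D,hash)
  {ABC}: card=12500; try (B,hash)→2750, (C,hash)→3000, (B,merge)→16250, (C,merge)→19250, (B,nl)→63400, (C,nl)→75900; best=2750 via (B,hash)
  {ABCD}: card=1250000; try (D,hash)→18450, (C,hash)→156200, (D,merge)→192050, (D,nl_idx)→1352750, (D,nl)→2502750, (C,merge)→2855950 …(+1); best=18450 via (D,hash)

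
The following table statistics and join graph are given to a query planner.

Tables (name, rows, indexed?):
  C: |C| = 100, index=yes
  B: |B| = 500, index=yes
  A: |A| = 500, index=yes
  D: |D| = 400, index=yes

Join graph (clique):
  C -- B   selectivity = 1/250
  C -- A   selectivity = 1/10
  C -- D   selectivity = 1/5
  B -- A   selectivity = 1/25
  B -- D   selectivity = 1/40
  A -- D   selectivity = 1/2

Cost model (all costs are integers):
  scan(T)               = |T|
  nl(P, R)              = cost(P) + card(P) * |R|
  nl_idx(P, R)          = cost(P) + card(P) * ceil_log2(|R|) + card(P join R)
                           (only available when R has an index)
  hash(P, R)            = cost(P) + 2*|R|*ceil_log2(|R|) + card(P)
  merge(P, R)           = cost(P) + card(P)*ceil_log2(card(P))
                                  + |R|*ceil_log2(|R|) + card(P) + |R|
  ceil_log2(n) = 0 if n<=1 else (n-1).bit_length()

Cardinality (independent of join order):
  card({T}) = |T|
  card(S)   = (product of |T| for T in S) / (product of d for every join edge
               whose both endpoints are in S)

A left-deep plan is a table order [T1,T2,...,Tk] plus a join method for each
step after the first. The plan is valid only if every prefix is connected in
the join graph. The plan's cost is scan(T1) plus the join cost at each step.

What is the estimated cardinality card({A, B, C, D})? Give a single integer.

400

Tables in S: A(500), B(500), C(100), D(400)
Edges inside S: C-B(d=250), C-A(d=10), C-D(d=5), B-A(d=25), B-D(d=40), A-D(d=2)
numerator = 500 * 500 * 100 * 400 = 10000000000
denominator = 250 * 10 * 5 * 25 * 40 * 2 = 25000000
card(S) = 10000000000 / 25000000 = 400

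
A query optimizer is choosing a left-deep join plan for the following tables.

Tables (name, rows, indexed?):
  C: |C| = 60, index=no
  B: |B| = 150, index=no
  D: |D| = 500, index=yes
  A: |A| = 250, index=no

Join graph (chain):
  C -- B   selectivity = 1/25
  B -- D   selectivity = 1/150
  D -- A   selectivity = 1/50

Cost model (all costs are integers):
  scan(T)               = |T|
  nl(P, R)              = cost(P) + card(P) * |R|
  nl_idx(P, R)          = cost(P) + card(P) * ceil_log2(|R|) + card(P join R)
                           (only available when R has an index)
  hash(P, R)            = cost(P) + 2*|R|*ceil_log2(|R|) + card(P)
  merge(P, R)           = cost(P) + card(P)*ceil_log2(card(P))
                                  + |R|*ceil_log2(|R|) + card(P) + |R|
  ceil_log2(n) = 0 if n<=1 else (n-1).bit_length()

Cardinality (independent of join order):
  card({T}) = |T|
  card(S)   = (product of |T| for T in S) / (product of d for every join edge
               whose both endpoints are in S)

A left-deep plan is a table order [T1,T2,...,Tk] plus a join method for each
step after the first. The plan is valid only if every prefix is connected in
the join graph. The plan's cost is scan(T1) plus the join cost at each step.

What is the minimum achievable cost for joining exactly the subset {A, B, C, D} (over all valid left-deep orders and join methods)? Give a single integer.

Selinger DP over subsets of {A,B,C,D}:
  {C}: scan cost=60, card=60
  {B}: scan cost=150, card=150
  {D}: scan cost=500, card=500
  {A}: scan cost=250, card=250
  {BC}: card=360; try (C,hash)→1020, (B,merge)→1830, (C,merge)→1920, (B,hash)→2520, (B,nl)→9060, (C,nl)→9150; best=1020 via (C,hash)
  {BD}: card=500; try (D,nl_idx)→2000, (B,hash)→3400, (D,merge)→6500, (B,merge)→6850, (D,hash)→9300, (D,nl)→75150 …(+1); best=2000 via (D,nl_idx)
  {AD}: card=2500; try (D,nl_idx)→5000, (A,hash)→5000, (D,merge)→7500, (A,merge)→7750, (D,hash)→9500, (D,nl)→125250 …(+1); best=5000 via (D,nl_idx)
  {BCD}: card=1200; try (C,hash)→3220, (D,nl_idx)→5460, (C,merge)→7420, (D,merge)→9620, (D,hash)→10380, (C,nl)→32000 …(+1); best=3220 via (C,hash)
  {ABD}: card=2500; try (A,hash)→6500, (A,merge)→9250, (B,hash)→9900, (B,merge)→38850, (A,nl)→127000, (B,nl)→380000; best=6500 via (A,hash)
  {ABCD}: card=6000; try (A,hash)→8420, (C,hash)→9720, (A,merge)→19870, (C,merge)→39420, (C,nl)→156500, (A,nl)→303220; best=8420 via (A,hash)

8420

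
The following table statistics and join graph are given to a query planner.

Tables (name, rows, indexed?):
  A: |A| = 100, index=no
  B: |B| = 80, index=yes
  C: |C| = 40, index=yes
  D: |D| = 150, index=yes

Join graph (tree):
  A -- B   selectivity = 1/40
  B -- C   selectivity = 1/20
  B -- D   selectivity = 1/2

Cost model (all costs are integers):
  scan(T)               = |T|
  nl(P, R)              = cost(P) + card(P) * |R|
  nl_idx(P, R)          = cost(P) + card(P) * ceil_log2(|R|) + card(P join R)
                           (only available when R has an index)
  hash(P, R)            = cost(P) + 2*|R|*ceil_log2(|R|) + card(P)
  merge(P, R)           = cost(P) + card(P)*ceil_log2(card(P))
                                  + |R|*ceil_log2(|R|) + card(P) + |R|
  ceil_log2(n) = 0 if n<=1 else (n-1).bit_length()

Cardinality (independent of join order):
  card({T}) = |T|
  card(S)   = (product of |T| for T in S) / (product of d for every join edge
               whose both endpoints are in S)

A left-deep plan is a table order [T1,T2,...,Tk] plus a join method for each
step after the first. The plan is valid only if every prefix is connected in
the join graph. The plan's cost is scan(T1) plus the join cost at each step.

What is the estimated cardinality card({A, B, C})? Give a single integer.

Tables in S: A(100), B(80), C(40)
Edges inside S: A-B(d=40), B-C(d=20)
numerator = 100 * 80 * 40 = 320000
denominator = 40 * 20 = 800
card(S) = 320000 / 800 = 400

400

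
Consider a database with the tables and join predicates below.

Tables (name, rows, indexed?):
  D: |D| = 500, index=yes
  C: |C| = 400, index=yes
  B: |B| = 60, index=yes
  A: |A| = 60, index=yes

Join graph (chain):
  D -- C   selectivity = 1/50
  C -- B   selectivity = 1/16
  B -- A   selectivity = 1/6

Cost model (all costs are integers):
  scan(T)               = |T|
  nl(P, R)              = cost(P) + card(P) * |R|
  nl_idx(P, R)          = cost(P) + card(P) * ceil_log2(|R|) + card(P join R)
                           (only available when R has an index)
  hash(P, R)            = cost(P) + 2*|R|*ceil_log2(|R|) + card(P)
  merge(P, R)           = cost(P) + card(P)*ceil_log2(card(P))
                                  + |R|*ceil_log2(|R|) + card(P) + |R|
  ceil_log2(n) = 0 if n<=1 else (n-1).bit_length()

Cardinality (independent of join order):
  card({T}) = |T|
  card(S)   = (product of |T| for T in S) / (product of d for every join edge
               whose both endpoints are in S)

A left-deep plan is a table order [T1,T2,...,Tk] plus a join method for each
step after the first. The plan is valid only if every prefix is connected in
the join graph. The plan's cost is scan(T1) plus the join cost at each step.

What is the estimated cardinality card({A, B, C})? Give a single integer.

Tables in S: A(60), B(60), C(400)
Edges inside S: C-B(d=16), B-A(d=6)
numerator = 60 * 60 * 400 = 1440000
denominator = 16 * 6 = 96
card(S) = 1440000 / 96 = 15000

15000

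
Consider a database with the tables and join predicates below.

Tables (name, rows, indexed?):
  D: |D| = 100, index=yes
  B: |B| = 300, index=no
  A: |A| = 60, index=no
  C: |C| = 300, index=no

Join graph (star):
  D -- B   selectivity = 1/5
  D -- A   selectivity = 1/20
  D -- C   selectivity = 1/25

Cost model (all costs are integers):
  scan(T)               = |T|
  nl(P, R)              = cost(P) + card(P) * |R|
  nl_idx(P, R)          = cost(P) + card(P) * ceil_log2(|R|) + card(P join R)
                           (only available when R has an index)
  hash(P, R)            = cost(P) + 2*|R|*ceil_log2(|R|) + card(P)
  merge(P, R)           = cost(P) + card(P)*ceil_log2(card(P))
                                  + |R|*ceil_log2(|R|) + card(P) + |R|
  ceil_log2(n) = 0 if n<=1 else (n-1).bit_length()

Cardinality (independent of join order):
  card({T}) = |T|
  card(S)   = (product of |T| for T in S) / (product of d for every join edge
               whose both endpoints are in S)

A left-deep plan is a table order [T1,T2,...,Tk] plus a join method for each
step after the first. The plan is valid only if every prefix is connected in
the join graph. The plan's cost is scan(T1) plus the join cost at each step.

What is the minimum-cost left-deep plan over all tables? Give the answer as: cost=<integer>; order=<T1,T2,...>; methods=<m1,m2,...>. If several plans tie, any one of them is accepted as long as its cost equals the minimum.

Selinger DP (subsets sized 1..n):
  {D}: scan cost=100, card=100
  {B}: scan cost=300, card=300
  {A}: scan cost=60, card=60
  {C}: scan cost=300, card=300
  {BD}: card=6000; try (D,hash)→2000, (B,merge)→3900, (D,merge)→4100, (B,hash)→5600, (D,nl_idx)→8400, (B,nl)→30100 …(+1); best=2000 via (D,hash)
  {AD}: card=300; try (D,nl_idx)→780, (A,hash)→920, (D,merge)→1280, (A,merge)→1320, (D,hash)→1520, (D,nl)→6060 …(+1); best=780 via (D,nl_idx)
  {CD}: card=1200; try (D,hash)→2000, (D,nl_idx)→3600, (C,merge)→3900, (D,merge)→4100, (C,hash)→5600, (C,nl)→30100 …(+1); best=2000 via (D,hash)
  {ABD}: card=18000; try (B,hash)→6480, (B,merge)→6780, (A,hash)→8720, (A,merge)→86420, (B,nl)→90780, (A,nl)→362000; best=6480 via (B,hash)
  {BCD}: card=72000; try (B,hash)→8600, (C,hash)→13400, (B,merge)→19400, (C,merge)→89000, (B,nl)→362000, (C,nl)→1802000; best=8600 via (B,hash)
  {ACD}: card=3600; try (A,hash)→3920, (C,hash)→6480, (C,merge)→6780, (A,merge)→16820, (A,nl)→74000, (C,nl)→90780; best=3920 via (A,hash)
  {ABCD}: card=216000; try (B,hash)→12920, (C,hash)→29880, (B,merge)→53720, (A,hash)→81320, (C,merge)→297480, (B,nl)→1083920 …(+3); best=12920 via (B,hash)

cost=12920; order=C,D,A,B; methods=hash,hash,hash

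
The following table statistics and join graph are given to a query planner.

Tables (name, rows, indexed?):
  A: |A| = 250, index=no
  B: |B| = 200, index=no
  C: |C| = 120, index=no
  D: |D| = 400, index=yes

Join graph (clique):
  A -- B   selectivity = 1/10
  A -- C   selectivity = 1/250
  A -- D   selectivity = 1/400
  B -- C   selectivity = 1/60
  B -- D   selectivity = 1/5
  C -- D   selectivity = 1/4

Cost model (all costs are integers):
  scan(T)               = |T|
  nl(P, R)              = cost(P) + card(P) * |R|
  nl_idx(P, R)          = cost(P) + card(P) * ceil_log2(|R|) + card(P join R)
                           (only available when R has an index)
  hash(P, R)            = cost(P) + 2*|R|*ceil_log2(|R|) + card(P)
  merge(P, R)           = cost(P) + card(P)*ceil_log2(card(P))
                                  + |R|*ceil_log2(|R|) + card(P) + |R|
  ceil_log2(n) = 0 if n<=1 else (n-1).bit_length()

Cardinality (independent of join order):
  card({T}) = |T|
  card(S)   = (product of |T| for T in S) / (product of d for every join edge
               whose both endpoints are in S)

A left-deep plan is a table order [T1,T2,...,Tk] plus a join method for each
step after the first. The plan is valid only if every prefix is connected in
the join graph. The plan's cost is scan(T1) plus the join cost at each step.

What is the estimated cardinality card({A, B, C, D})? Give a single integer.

Tables in S: A(250), B(200), C(120), D(400)
Edges inside S: A-B(d=10), A-C(d=250), A-D(d=400), B-C(d=60), B-D(d=5), C-D(d=4)
numerator = 250 * 200 * 120 * 400 = 2400000000
denominator = 10 * 250 * 400 * 60 * 5 * 4 = 1200000000
card(S) = 2400000000 / 1200000000 = 2

2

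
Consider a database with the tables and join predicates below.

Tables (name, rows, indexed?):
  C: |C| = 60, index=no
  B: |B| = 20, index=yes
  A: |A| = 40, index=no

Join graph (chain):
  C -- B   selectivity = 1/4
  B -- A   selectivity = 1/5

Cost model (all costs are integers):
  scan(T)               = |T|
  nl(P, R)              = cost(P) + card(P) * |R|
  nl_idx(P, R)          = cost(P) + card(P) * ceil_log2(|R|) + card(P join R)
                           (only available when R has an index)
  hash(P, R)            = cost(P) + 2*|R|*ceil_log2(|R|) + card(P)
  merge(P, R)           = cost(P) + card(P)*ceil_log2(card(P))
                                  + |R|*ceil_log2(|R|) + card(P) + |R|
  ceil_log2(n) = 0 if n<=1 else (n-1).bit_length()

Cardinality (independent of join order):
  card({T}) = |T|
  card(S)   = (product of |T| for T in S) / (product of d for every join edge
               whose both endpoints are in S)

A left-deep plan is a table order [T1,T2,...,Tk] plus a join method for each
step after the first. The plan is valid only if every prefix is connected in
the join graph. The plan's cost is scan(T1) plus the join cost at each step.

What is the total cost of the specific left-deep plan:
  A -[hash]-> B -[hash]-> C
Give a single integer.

1160

step 1: scan A: cost=40, card=40
step 2: join B via hash
    card(P join B) = 40*20/(5) = 160
    cost = 40 + 2*20*5 + 40 = 280
step 3: join C via hash
    card(P join C) = 160*60/(4) = 2400
    cost = 280 + 2*60*6 + 160 = 1160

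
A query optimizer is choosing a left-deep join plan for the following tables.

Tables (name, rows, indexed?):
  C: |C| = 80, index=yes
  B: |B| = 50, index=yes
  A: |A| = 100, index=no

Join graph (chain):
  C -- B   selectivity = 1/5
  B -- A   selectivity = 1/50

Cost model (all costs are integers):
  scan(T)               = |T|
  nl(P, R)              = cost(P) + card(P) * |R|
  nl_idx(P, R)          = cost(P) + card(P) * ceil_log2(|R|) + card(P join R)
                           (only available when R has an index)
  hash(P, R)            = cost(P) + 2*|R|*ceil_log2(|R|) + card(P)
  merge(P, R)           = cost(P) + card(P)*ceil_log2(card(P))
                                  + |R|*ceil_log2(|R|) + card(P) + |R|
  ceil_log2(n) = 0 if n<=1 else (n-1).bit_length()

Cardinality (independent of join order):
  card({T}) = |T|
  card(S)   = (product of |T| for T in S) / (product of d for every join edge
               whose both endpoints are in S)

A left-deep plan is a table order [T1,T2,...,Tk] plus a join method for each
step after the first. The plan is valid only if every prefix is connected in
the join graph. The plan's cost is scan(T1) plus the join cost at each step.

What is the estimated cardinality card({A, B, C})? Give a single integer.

1600

Tables in S: A(100), B(50), C(80)
Edges inside S: C-B(d=5), B-A(d=50)
numerator = 100 * 50 * 80 = 400000
denominator = 5 * 50 = 250
card(S) = 400000 / 250 = 1600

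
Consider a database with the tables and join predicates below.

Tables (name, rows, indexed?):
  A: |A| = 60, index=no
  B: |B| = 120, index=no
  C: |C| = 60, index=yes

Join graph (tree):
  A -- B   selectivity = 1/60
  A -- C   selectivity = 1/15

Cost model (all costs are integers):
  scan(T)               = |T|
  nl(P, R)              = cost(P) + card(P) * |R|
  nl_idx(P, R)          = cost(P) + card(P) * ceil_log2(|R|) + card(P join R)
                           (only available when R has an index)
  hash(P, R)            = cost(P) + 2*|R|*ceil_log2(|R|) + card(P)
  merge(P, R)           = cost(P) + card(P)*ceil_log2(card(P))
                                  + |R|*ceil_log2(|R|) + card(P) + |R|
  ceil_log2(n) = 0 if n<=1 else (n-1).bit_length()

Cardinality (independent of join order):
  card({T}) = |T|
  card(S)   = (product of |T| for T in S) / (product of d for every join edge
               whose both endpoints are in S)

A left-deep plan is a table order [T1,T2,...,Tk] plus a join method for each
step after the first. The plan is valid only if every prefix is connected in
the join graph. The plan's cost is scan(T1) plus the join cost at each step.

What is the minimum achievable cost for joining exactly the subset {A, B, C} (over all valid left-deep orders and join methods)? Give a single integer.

Selinger DP over subsets of {A,B,C}:
  {A}: scan cost=60, card=60
  {B}: scan cost=120, card=120
  {C}: scan cost=60, card=60
  {AB}: card=120; try (A,hash)→960, (B,merge)→1440, (A,merge)→1500, (B,hash)→1800, (B,nl)→7260, (A,nl)→7320; best=960 via (A,hash)
  {AC}: card=240; try (C,nl_idx)→660, (C,hash)→840, (A,hash)→840, (C,merge)→900, (A,merge)→900, (C,nl)→3660 …(+1); best=660 via (C,nl_idx)
  {ABC}: card=480; try (C,hash)→1800, (C,nl_idx)→2160, (C,merge)→2340, (B,hash)→2580, (B,merge)→3780, (C,nl)→8160 …(+1); best=1800 via (C,hash)

1800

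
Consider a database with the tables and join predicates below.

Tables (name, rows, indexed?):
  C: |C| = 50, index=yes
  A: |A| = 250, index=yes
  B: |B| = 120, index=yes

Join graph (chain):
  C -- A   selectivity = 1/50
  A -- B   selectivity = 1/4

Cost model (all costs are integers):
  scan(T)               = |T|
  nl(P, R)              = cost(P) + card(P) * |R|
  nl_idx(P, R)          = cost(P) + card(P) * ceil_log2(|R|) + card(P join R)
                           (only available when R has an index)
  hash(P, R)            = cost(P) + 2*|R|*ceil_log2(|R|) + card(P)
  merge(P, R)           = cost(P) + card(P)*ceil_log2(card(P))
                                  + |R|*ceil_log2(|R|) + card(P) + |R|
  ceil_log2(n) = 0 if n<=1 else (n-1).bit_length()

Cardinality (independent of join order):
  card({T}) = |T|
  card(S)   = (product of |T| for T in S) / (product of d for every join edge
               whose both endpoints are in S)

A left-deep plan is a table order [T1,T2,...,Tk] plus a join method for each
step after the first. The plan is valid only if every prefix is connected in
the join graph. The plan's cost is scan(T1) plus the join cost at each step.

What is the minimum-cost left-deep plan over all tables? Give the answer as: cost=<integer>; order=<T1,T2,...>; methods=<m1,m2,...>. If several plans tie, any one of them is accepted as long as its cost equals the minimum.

cost=2630; order=C,A,B; methods=nl_idx,hash

Selinger DP (subsets sized 1..n):
  {C}: scan cost=50, card=50
  {A}: scan cost=250, card=250
  {B}: scan cost=120, card=120
  {AC}: card=250; try (A,nl_idx)→700, (C,hash)→1100, (C,nl_idx)→2000, (A,merge)→2650, (C,merge)→2850, (A,hash)→4100 …(+2); best=700 via (A,nl_idx)
  {AB}: card=7500; try (B,hash)→2180, (A,merge)→3330, (B,merge)→3460, (A,hash)→4240, (A,nl_idx)→8580, (B,nl_idx)→9500 …(+2); best=2180 via (B,hash)
  {ABC}: card=7500; try (B,hash)→2630, (B,merge)→3910, (B,nl_idx)→9950, (C,hash)→10280, (B,nl)→30700, (C,nl_idx)→54680 …(+2); best=2630 via (B,hash)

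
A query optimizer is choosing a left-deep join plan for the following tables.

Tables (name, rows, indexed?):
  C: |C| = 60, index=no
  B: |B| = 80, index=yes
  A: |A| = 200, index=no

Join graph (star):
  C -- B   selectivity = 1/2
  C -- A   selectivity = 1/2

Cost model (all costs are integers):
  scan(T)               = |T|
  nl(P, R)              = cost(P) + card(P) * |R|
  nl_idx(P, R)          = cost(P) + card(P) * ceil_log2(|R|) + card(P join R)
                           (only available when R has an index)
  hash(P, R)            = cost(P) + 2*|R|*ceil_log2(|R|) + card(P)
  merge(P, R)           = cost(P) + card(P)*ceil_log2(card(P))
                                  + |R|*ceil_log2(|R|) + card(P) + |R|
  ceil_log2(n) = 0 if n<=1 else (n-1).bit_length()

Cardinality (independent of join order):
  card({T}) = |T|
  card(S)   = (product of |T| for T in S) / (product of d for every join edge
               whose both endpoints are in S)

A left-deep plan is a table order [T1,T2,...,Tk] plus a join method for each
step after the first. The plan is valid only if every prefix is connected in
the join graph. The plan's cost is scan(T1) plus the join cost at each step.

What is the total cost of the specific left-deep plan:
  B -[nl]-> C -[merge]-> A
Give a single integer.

step 1: scan B: cost=80, card=80
step 2: join C via nl
    card(P join C) = 80*60/(2) = 2400
    cost = 80 + 80*60 = 4880
step 3: join A via merge
    card(P join A) = 2400*200/(2) = 240000
    cost = 4880 + 2400*12 + 200*8 + 2400 + 200 = 37880

37880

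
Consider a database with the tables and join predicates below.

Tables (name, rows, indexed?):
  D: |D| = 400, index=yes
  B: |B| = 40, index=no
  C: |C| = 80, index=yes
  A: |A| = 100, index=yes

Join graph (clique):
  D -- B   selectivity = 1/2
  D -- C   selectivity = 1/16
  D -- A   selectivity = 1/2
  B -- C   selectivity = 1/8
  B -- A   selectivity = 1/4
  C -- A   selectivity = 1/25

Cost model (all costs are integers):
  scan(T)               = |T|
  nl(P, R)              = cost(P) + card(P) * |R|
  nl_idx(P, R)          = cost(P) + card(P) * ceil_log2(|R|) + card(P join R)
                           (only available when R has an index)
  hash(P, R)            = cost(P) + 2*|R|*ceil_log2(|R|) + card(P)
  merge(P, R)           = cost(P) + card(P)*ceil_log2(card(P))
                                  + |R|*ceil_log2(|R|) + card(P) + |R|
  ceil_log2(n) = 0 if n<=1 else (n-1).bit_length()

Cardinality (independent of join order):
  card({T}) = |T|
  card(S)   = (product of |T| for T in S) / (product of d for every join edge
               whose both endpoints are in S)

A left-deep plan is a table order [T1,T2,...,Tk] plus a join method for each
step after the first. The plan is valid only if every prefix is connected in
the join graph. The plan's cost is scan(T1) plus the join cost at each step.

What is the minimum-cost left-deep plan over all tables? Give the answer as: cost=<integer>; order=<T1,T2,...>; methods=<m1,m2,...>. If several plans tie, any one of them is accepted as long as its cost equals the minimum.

Selinger DP (subsets sized 1..n):
  {D}: scan cost=400, card=400
  {B}: scan cost=40, card=40
  {C}: scan cost=80, card=80
  {A}: scan cost=100, card=100
  {BD}: card=8000; try (B,hash)→1280, (D,merge)→4320, (B,merge)→4680, (D,hash)→7280, (D,nl_idx)→8400, (D,nl)→16040 …(+1); best=1280 via (B,hash)
  {CD}: card=2000; try (C,hash)→1920, (D,nl_idx)→2800, (D,merge)→4720, (C,merge)→5040, (C,nl_idx)→5200, (D,hash)→7360 …(+2); best=1920 via (C,hash)
  {AD}: card=20000; try (A,hash)→2200, (D,merge)→4900, (A,merge)→5200, (D,hash)→7400, (D,nl_idx)→21000, (A,nl_idx)→23200 …(+2); best=2200 via (A,hash)
  {BC}: card=400; try (B,hash)→640, (C,nl_idx)→720, (C,merge)→960, (B,merge)→1000, (C,hash)→1200, (C,nl)→3240 …(+1); best=640 via (B,hash)
  {AB}: card=1000; try (B,hash)→680, (A,merge)→1120, (B,merge)→1180, (A,nl_idx)→1320, (A,hash)→1480, (A,nl)→4040 …(+1); best=680 via (B,hash)
  {AC}: card=320; try (A,nl_idx)→960, (C,nl_idx)→1120, (C,hash)→1320, (A,merge)→1520, (C,merge)→1540, (A,hash)→1560 …(+2); best=960 via (A,nl_idx)
  {BCD}: card=5000; try (B,hash)→4400, (D,hash)→8240, (D,merge)→8640, (D,nl_idx)→9240, (C,hash)→10400, (B,merge)→26200 …(+5); best=4400 via (B,hash)
  {ABD}: card=100000; try (D,hash)→8880, (A,hash)→10680, (D,merge)→15680, (B,hash)→22680, (D,nl_idx)→109680, (A,merge)→114080 …(+5); best=8880 via (D,hash)
  {ACD}: card=4000; try (A,hash)→5320, (D,nl_idx)→7840, (D,merge)→8160, (D,hash)→8480, (A,nl_idx)→19920, (C,hash)→23320 …(+6); best=5320 via (A,hash)
  {ABC}: card=400; try (B,hash)→1760, (A,hash)→2440, (C,hash)→2800, (A,nl_idx)→3840, (B,merge)→4440, (A,merge)→5440 …(+5); best=1760 via (B,hash)
  {ABCD}: card=2500; try (D,nl_idx)→7860, (D,hash)→9360, (D,merge)→9760, (B,hash)→9800, (A,hash)→10800, (A,nl_idx)→41900 …(+9); best=7860 via (D,nl_idx)

cost=7860; order=C,A,B,D; methods=nl_idx,hash,nl_idx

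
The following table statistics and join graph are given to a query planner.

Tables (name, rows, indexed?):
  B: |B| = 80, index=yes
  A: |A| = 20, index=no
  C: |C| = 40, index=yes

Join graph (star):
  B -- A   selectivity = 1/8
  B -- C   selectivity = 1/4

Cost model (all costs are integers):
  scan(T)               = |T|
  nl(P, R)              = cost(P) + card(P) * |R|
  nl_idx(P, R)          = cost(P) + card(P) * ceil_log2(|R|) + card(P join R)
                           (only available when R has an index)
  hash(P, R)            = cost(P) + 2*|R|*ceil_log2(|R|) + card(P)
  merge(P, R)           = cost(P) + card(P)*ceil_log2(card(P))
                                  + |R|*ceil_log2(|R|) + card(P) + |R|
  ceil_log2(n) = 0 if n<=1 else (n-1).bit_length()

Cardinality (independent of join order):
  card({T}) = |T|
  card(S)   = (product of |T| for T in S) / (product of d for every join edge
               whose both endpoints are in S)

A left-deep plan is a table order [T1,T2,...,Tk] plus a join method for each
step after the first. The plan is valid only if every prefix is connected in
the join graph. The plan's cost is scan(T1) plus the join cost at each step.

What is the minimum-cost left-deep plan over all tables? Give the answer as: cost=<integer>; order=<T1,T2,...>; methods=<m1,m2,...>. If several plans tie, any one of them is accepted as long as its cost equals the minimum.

Selinger DP (subsets sized 1..n):
  {B}: scan cost=80, card=80
  {A}: scan cost=20, card=20
  {C}: scan cost=40, card=40
  {AB}: card=200; try (B,nl_idx)→360, (A,hash)→360, (B,merge)→780, (A,merge)→840, (B,hash)→1160, (B,nl)→1620 …(+1); best=360 via (B,nl_idx)
  {BC}: card=800; try (C,hash)→640, (B,merge)→960, (C,merge)→1000, (B,nl_idx)→1120, (B,hash)→1200, (C,nl_idx)→1360 …(+2); best=640 via (C,hash)
  {ABC}: card=2000; try (C,hash)→1040, (A,hash)→1640, (C,merge)→2440, (C,nl_idx)→3560, (C,nl)→8360, (A,merge)→9560 …(+1); best=1040 via (C,hash)

cost=1040; order=A,B,C; methods=nl_idx,hash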